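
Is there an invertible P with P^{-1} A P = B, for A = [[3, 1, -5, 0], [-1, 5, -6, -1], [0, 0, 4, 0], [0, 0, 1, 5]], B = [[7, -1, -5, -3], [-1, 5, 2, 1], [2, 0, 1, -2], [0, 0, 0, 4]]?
Two matrices over a field are similar if and only if they have the same invariant factors.

Both A and B have characteristic polynomial (x - 5)(x - 4)^3 and minimal polynomial (x - 5)(x - 4)^2. Computing further, both have invariant factors x - 4, (x - 5)(x - 4)^2. Hence A and B are similar.

Yes.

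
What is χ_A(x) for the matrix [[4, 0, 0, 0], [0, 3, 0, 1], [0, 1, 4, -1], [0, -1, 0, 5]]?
χ_A(x) = (x - 4)^4

xI - A = [[x - 4, 0, 0, 0], [0, x - 3, 0, -1], [0, -1, x - 4, 1], [0, 1, 0, x - 5]].

Expanding det(xI - A) along the first row:
det(xI - A) = + (x - 4)·det([[x - 3, 0, -1], [-1, x - 4, 1], [1, 0, x - 5]]) - (0)·det([[0, 0, -1], [0, x - 4, 1], [0, 0, x - 5]]) + (0)·det([[0, x - 3, -1], [0, -1, 1], [0, 1, x - 5]]) - (0)·det([[0, x - 3, 0], [0, -1, x - 4], [0, 1, 0]]).

Evaluating gives χ_A(x) = x^4 - 16x^3 + 96x^2 - 256x + 256 = (x - 4)^4.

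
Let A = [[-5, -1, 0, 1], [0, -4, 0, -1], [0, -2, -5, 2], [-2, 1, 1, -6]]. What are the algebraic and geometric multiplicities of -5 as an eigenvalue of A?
The characteristic polynomial is (x + 5)^4, so the factor x + 5 appears with exponent 4: the algebraic multiplicity is 4.

rank(A + 5I) = 2, so the eigenspace has dimension 4 - 2 = 2: the geometric multiplicity is 2.

Since 2 < 4, A is not diagonalizable.

algebraic multiplicity 4, geometric multiplicity 2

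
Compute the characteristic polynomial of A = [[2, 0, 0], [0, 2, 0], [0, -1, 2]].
xI - A = [[x - 2, 0, 0], [0, x - 2, 0], [0, 1, x - 2]].

Expanding det(xI - A) along the first row:
det(xI - A) = + (x - 2)·det([[x - 2, 0], [1, x - 2]]) - (0)·det([[0, 0], [0, x - 2]]) + (0)·det([[0, x - 2], [0, 1]]).

Evaluating gives χ_A(x) = x^3 - 6x^2 + 12x - 8 = (x - 2)^3.

χ_A(x) = (x - 2)^3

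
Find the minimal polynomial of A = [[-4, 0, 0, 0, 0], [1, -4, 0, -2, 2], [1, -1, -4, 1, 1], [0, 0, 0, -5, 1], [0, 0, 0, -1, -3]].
The characteristic polynomial factors as (x + 4)^5. The minimal polynomial is ∏(x - λ)^{k_λ} where k_λ is the size of the largest Jordan block at λ.

For λ = -4: rank(A + 4I) = 3, and the largest Jordan block has size 3 (the smallest k with rank((A + 4I)^k) = rank((A + 4I)^(k+1))).

So m_A(x) = (x + 4)^3.

m_A(x) = (x + 4)^3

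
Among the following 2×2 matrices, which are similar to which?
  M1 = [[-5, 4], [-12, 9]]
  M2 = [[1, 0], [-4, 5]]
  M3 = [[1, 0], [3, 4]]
3 classes: {M1}, {M2}, {M3}

Characteristic polynomials: χ_{M1} = (x - 3)(x - 1), χ_{M2} = (x - 5)(x - 1), χ_{M3} = (x - 4)(x - 1).

{M1}: invariant factors (x - 3)(x - 1).

{M2}: invariant factors (x - 5)(x - 1).

{M3}: invariant factors (x - 4)(x - 1).

Matrices are similar if and only if their invariant-factor lists agree; the partition into similarity classes is {M1}, {M2}, {M3}.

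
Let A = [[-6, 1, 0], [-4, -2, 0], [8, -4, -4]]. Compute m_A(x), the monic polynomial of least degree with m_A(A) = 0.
The characteristic polynomial factors as (x + 4)^3. The minimal polynomial is ∏(x - λ)^{k_λ} where k_λ is the size of the largest Jordan block at λ.

For λ = -4: rank(A + 4I) = 1, and the largest Jordan block has size 2 (the smallest k with rank((A + 4I)^k) = rank((A + 4I)^(k+1))).

So m_A(x) = (x + 4)^2.

m_A(x) = (x + 4)^2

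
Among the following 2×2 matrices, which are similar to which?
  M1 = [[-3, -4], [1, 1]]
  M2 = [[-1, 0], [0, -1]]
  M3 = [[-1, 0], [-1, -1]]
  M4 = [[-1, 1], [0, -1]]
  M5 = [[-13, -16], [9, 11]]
2 classes: {M1, M3, M4, M5}, {M2}

Characteristic polynomials: χ_{M1} = (x + 1)^2, χ_{M2} = (x + 1)^2, χ_{M3} = (x + 1)^2, χ_{M4} = (x + 1)^2, χ_{M5} = (x + 1)^2.

{M1, M3, M4, M5}: invariant factors (x + 1)^2.

{M2}: invariant factors x + 1, x + 1.

Matrices are similar if and only if their invariant-factor lists agree; the partition into similarity classes is {M1, M3, M4, M5}, {M2}.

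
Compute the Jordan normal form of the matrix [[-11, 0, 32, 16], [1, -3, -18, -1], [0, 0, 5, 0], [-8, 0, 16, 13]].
J = [[-3, 1, 0, 0], [0, -3, 0, 0], [0, 0, 5, 0], [0, 0, 0, 5]]

The characteristic polynomial is det(xI - A) = (x - 5)^2(x + 3)^2, so the eigenvalues are -3 (algebraic multiplicity 2), 5 (algebraic multiplicity 2).

For λ = -3: rank(A + 3I) = 3, rank((A + 3I)^2) = 2. The eigenspace has dimension 4 - 3 = 1, so there is 1 Jordan block; the rank sequence gives block sizes [2].

For λ = 5: rank(A - 5I) = 2. The eigenspace has dimension 4 - 2 = 2, so there are 2 Jordan blocks; the rank sequence gives block sizes [1, 1].

Assembling the blocks gives the Jordan form J above.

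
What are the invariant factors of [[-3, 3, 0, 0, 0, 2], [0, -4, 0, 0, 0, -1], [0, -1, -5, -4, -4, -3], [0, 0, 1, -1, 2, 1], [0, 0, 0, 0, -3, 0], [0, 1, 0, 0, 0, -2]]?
x + 3, (x + 3)^2, (x + 3)^3

The Jordan structure of A has elementary divisors (x + 3)^3, (x + 3)^2, (x + 3). Arranging the block sizes at each eigenvalue in decreasing order and taking row products gives the invariant factors.

Invariant factors (smallest first, each dividing the next): x + 3, (x + 3)^2, (x + 3)^3.

Check: the last factor (x + 3)^3 is the minimal polynomial, and the product (x + 3)^6 is the characteristic polynomial.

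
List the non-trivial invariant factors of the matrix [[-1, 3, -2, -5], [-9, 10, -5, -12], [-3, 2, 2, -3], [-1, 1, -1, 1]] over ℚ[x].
The Jordan structure of A has elementary divisors (x - 3)^2, (x - 3)^2. Arranging the block sizes at each eigenvalue in decreasing order and taking row products gives the invariant factors.

Invariant factors (smallest first, each dividing the next): (x - 3)^2, (x - 3)^2.

Check: the last factor (x - 3)^2 is the minimal polynomial, and the product (x - 3)^4 is the characteristic polynomial.

(x - 3)^2, (x - 3)^2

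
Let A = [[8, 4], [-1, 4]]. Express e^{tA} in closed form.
A has Jordan form J = [[6, 1], [0, 6]] with A = PJP^{-1}, so e^{tA} = P e^{tJ} P^{-1}.

For a Jordan block J_k(λ), e^{tJ_k(λ)} = e^{λt} · (I + tN + t^2 N^2/2! + ... + t^{k-1} N^{k-1}/(k-1)!) where N is the nilpotent superdiagonal part.

Assembling the blocks and conjugating back gives the entries of e^{tA} as shown above.

e^{tA} = [[(2*t + 1)*e^{6*t}, 4*t*e^{6*t}], [-t*e^{6*t}, (1 - 2*t)*e^{6*t}]]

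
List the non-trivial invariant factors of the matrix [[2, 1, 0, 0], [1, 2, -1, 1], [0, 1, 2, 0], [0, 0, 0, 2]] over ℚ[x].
The Jordan structure of A has elementary divisors (x - 2)^3, (x - 2). Arranging the block sizes at each eigenvalue in decreasing order and taking row products gives the invariant factors.

Invariant factors (smallest first, each dividing the next): x - 2, (x - 2)^3.

Check: the last factor (x - 2)^3 is the minimal polynomial, and the product (x - 2)^4 is the characteristic polynomial.

x - 2, (x - 2)^3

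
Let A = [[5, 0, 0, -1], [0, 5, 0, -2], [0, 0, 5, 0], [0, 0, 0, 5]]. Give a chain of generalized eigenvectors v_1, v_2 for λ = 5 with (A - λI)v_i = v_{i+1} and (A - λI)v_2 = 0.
We seek v_1 ∈ ker((A - 5I)^2) \ ker(A - 5I), then set v_{i+1} = (A - 5I) v_i.

One such chain is v_1 = [[0, 1, 0, -1]]^T, v_2 = [[1, 2, 0, 0]]^T. Check: (A - 5I) v_2 = [[0, 0, 0, 0]]^T = 0.

v_1 = [[0, 1, 0, -1]]^T, v_2 = [[1, 2, 0, 0]]^T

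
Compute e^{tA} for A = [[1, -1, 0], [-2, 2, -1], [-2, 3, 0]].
A has Jordan form J = [[1, 1, 0], [0, 1, 1], [0, 0, 1]] with A = PJP^{-1}, so e^{tA} = P e^{tJ} P^{-1}.

For a Jordan block J_k(λ), e^{tJ_k(λ)} = e^{λt} · (I + tN + t^2 N^2/2! + ... + t^{k-1} N^{k-1}/(k-1)!) where N is the nilpotent superdiagonal part.

Assembling the blocks and conjugating back gives the entries of e^{tA} as shown above.

e^{tA} = [[(t^2 + 1)*e^{t}, t*(-t - 2)*e^{t}/2, t^2*e^{t}/2], [-2*t*e^{t}, (t + 1)*e^{t}, -t*e^{t}], [2*t*(-t - 1)*e^{t}, t*(t + 3)*e^{t}, (-t^2 - t + 1)*e^{t}]]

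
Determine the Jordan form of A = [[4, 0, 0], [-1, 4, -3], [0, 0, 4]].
J = [[4, 1, 0], [0, 4, 0], [0, 0, 4]]

The characteristic polynomial is det(xI - A) = (x - 4)^3, so the eigenvalues are 4 (algebraic multiplicity 3).

For λ = 4: rank(A - 4I) = 1, rank((A - 4I)^2) = 0. The eigenspace has dimension 3 - 1 = 2, so there are 2 Jordan blocks; the rank sequence gives block sizes [2, 1].

Assembling the blocks gives the Jordan form J above.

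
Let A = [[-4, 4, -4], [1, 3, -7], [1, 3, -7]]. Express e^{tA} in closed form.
e^{tA} = [[e^{-4*t}, 1 - e^{-4*t}, -1 + e^{-4*t}], [t*e^{-4*t}, (-t + 2*e^{4*t} - 1)*e^{-4*t}, (t - 2*e^{4*t} + 2)*e^{-4*t}], [t*e^{-4*t}, (-t + e^{4*t} - 1)*e^{-4*t}, (t - e^{4*t} + 2)*e^{-4*t}]]

A has Jordan form J = [[-4, 1, 0], [0, -4, 0], [0, 0, 0]] with A = PJP^{-1}, so e^{tA} = P e^{tJ} P^{-1}.

For a Jordan block J_k(λ), e^{tJ_k(λ)} = e^{λt} · (I + tN + t^2 N^2/2! + ... + t^{k-1} N^{k-1}/(k-1)!) where N is the nilpotent superdiagonal part.

Assembling the blocks and conjugating back gives the entries of e^{tA} as shown above.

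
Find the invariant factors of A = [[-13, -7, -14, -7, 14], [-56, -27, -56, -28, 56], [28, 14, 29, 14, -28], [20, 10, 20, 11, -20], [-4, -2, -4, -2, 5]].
The Jordan structure of A has elementary divisors (x - 1)^2, (x - 1), (x - 1), (x - 1). Arranging the block sizes at each eigenvalue in decreasing order and taking row products gives the invariant factors.

Invariant factors (smallest first, each dividing the next): x - 1, x - 1, x - 1, (x - 1)^2.

Check: the last factor (x - 1)^2 is the minimal polynomial, and the product (x - 1)^5 is the characteristic polynomial.

x - 1, x - 1, x - 1, (x - 1)^2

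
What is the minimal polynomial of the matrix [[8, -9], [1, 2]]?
The characteristic polynomial factors as (x - 5)^2. The minimal polynomial is ∏(x - λ)^{k_λ} where k_λ is the size of the largest Jordan block at λ.

For λ = 5: rank(A - 5I) = 1, and the largest Jordan block has size 2 (the smallest k with rank((A - 5I)^k) = rank((A - 5I)^(k+1))).

So m_A(x) = (x - 5)^2.

m_A(x) = (x - 5)^2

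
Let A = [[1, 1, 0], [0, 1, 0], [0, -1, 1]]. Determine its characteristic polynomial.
χ_A(x) = (x - 1)^3

xI - A = [[x - 1, -1, 0], [0, x - 1, 0], [0, 1, x - 1]].

Expanding det(xI - A) along the first row:
det(xI - A) = + (x - 1)·det([[x - 1, 0], [1, x - 1]]) - (-1)·det([[0, 0], [0, x - 1]]) + (0)·det([[0, x - 1], [0, 1]]).

Evaluating gives χ_A(x) = x^3 - 3x^2 + 3x - 1 = (x - 1)^3.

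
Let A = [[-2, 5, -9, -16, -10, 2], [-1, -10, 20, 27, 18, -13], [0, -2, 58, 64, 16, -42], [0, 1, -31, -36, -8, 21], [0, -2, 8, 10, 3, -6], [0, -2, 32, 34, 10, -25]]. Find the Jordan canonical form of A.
The characteristic polynomial is det(xI - A) = (x - 5)(x + 1)(x + 4)^4, so the eigenvalues are -4 (algebraic multiplicity 4), -1 (algebraic multiplicity 1), 5 (algebraic multiplicity 1).

For λ = -4: rank(A + 4I) = 4, rank((A + 4I)^2) = 3, rank((A + 4I)^3) = 2. The eigenspace has dimension 6 - 4 = 2, so there are 2 Jordan blocks; the rank sequence gives block sizes [3, 1].

For λ = -1: algebraic multiplicity 1 gives one 1×1 block.

For λ = 5: algebraic multiplicity 1 gives one 1×1 block.

Assembling the blocks gives the Jordan form J above.

J = [[-4, 1, 0, 0, 0, 0], [0, -4, 1, 0, 0, 0], [0, 0, -4, 0, 0, 0], [0, 0, 0, -4, 0, 0], [0, 0, 0, 0, -1, 0], [0, 0, 0, 0, 0, 5]]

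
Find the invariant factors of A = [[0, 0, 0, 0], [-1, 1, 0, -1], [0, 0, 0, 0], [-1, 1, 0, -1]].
The Jordan structure of A has elementary divisors x^2, x, x. Arranging the block sizes at each eigenvalue in decreasing order and taking row products gives the invariant factors.

Invariant factors (smallest first, each dividing the next): x, x, x^2.

Check: the last factor x^2 is the minimal polynomial, and the product x^4 is the characteristic polynomial.

x, x, x^2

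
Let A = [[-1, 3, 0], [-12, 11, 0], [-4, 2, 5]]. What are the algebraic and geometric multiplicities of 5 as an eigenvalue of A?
algebraic multiplicity 3, geometric multiplicity 2

The characteristic polynomial is (x - 5)^3, so the factor x - 5 appears with exponent 3: the algebraic multiplicity is 3.

rank(A - 5I) = 1, so the eigenspace has dimension 3 - 1 = 2: the geometric multiplicity is 2.

Since 2 < 3, A is not diagonalizable.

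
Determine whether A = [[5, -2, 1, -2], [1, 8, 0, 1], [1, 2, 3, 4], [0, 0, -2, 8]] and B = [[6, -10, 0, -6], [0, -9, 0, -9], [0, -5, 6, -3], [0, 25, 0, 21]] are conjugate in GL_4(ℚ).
No.

Both have characteristic polynomial (x - 6)^4, but the minimal polynomial of A is (x - 6)^3 while the minimal polynomial of B is (x - 6)^2. The minimal polynomial is a similarity invariant, so A and B are not similar.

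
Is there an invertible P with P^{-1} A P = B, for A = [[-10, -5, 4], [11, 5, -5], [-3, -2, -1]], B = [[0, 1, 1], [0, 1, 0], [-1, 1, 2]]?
No.

trace(A) = -6 but trace(B) = 3. The trace is a similarity invariant, so A and B are not similar.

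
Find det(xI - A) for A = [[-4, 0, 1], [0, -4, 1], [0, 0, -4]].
xI - A = [[x + 4, 0, -1], [0, x + 4, -1], [0, 0, x + 4]].

Expanding det(xI - A) along the first row:
det(xI - A) = + (x + 4)·det([[x + 4, -1], [0, x + 4]]) - (0)·det([[0, -1], [0, x + 4]]) + (-1)·det([[0, x + 4], [0, 0]]).

Evaluating gives χ_A(x) = x^3 + 12x^2 + 48x + 64 = (x + 4)^3.

χ_A(x) = (x + 4)^3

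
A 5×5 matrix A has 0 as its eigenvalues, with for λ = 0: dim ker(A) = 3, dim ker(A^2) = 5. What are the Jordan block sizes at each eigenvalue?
Jordan blocks: (0, 2), (0, 2), (0, 1)

λ = 0: successive nullity increments [3, 2] count blocks of size ≥ k; block sizes are [2, 2, 1].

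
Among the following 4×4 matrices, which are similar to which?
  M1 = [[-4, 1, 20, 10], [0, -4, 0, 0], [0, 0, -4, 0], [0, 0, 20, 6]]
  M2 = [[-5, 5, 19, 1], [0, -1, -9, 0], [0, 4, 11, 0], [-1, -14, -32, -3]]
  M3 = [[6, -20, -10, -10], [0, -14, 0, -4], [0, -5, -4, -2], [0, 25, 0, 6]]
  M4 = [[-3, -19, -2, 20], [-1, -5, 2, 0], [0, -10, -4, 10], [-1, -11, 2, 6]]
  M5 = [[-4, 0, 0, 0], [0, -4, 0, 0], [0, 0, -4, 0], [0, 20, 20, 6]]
3 classes: {M1, M3, M4}, {M2}, {M5}

Characteristic polynomials: χ_{M1} = (x - 6)(x + 4)^3, χ_{M2} = (x - 5)^2(x + 4)^2, χ_{M3} = (x - 6)(x + 4)^3, χ_{M4} = (x - 6)(x + 4)^3, χ_{M5} = (x - 6)(x + 4)^3.

{M1, M3, M4}: invariant factors x + 4, (x - 6)(x + 4)^2.

{M2}: invariant factors (x - 5)^2(x + 4)^2.

{M5}: invariant factors x + 4, x + 4, (x - 6)(x + 4).

Matrices are similar if and only if their invariant-factor lists agree; the partition into similarity classes is {M1, M3, M4}, {M2}, {M5}.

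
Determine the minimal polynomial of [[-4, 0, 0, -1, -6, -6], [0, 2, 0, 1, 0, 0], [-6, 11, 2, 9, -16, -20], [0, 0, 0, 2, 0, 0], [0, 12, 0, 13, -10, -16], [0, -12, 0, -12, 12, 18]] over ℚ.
The characteristic polynomial factors as (x - 6)(x - 2)^4(x + 4). The minimal polynomial is ∏(x - λ)^{k_λ} where k_λ is the size of the largest Jordan block at λ.

For λ = -4: rank(A + 4I) = 5, and the largest Jordan block has size 1 (the smallest k with rank((A + 4I)^k) = rank((A + 4I)^(k+1))).
For λ = 2: rank(A - 2I) = 4, and the largest Jordan block has size 3 (the smallest k with rank((A - 2I)^k) = rank((A - 2I)^(k+1))).
For λ = 6: rank(A - 6I) = 5, and the largest Jordan block has size 1 (the smallest k with rank((A - 6I)^k) = rank((A - 6I)^(k+1))).

So m_A(x) = (x - 6)(x - 2)^3(x + 4).

m_A(x) = (x - 6)(x - 2)^3(x + 4)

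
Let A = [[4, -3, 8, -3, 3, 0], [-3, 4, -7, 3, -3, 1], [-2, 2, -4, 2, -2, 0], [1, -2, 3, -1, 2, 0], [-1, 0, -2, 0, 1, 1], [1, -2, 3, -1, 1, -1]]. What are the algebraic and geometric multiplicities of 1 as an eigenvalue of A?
algebraic multiplicity 3, geometric multiplicity 1

The characteristic polynomial is x^3(x - 1)^3, so the factor x - 1 appears with exponent 3: the algebraic multiplicity is 3.

rank(A - I) = 5, so the eigenspace has dimension 6 - 5 = 1: the geometric multiplicity is 1.

Since 1 < 3, A is not diagonalizable.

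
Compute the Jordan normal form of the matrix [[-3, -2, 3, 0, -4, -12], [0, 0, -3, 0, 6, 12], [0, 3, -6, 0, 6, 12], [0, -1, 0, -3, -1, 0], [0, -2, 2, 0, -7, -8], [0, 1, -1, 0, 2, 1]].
The characteristic polynomial is det(xI - A) = (x + 3)^6, so the eigenvalues are -3 (algebraic multiplicity 6).

For λ = -3: rank(A + 3I) = 3, rank((A + 3I)^2) = 1, rank((A + 3I)^3) = 0. The eigenspace has dimension 6 - 3 = 3, so there are 3 Jordan blocks; the rank sequence gives block sizes [3, 2, 1].

Assembling the blocks gives the Jordan form J above.

J = [[-3, 1, 0, 0, 0, 0], [0, -3, 1, 0, 0, 0], [0, 0, -3, 0, 0, 0], [0, 0, 0, -3, 1, 0], [0, 0, 0, 0, -3, 0], [0, 0, 0, 0, 0, -3]]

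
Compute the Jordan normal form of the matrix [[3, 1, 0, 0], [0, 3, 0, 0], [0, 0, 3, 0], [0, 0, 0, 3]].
J = [[3, 1, 0, 0], [0, 3, 0, 0], [0, 0, 3, 0], [0, 0, 0, 3]]

The characteristic polynomial is det(xI - A) = (x - 3)^4, so the eigenvalues are 3 (algebraic multiplicity 4).

For λ = 3: rank(A - 3I) = 1, rank((A - 3I)^2) = 0. The eigenspace has dimension 4 - 1 = 3, so there are 3 Jordan blocks; the rank sequence gives block sizes [2, 1, 1].

Assembling the blocks gives the Jordan form J above.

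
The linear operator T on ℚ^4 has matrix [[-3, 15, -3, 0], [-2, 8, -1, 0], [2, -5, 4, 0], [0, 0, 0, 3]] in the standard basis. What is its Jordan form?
J = [[3, 1, 0, 0], [0, 3, 0, 0], [0, 0, 3, 0], [0, 0, 0, 3]]

The characteristic polynomial is det(xI - A) = (x - 3)^4, so the eigenvalues are 3 (algebraic multiplicity 4).

For λ = 3: rank(A - 3I) = 1, rank((A - 3I)^2) = 0. The eigenspace has dimension 4 - 1 = 3, so there are 3 Jordan blocks; the rank sequence gives block sizes [2, 1, 1].

Assembling the blocks gives the Jordan form J above.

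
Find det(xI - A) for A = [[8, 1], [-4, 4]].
χ_A(x) = (x - 6)^2

xI - A = [[x - 8, -1], [4, x - 4]].

Expanding det(xI - A) along the first row:
det(xI - A) = + (x - 8)·det([[x - 4]]) - (-1)·det([[4]]).

Evaluating gives χ_A(x) = x^2 - 12x + 36 = (x - 6)^2.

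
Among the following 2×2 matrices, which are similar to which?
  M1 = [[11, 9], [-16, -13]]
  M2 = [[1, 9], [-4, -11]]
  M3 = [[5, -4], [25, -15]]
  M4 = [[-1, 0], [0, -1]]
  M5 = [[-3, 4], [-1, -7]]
3 classes: {M1}, {M2, M3, M5}, {M4}

Characteristic polynomials: χ_{M1} = (x + 1)^2, χ_{M2} = (x + 5)^2, χ_{M3} = (x + 5)^2, χ_{M4} = (x + 1)^2, χ_{M5} = (x + 5)^2.

{M1}: invariant factors (x + 1)^2.

{M2, M3, M5}: invariant factors (x + 5)^2.

{M4}: invariant factors x + 1, x + 1.

Matrices are similar if and only if their invariant-factor lists agree; the partition into similarity classes is {M1}, {M2, M3, M5}, {M4}.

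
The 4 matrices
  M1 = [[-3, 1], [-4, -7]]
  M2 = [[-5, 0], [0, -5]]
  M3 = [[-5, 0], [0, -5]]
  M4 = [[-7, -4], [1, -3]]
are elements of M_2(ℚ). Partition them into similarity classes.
Characteristic polynomials: χ_{M1} = (x + 5)^2, χ_{M2} = (x + 5)^2, χ_{M3} = (x + 5)^2, χ_{M4} = (x + 5)^2.

{M1, M4}: invariant factors (x + 5)^2.

{M2, M3}: invariant factors x + 5, x + 5.

Matrices are similar if and only if their invariant-factor lists agree; the partition into similarity classes is {M1, M4}, {M2, M3}.

2 classes: {M1, M4}, {M2, M3}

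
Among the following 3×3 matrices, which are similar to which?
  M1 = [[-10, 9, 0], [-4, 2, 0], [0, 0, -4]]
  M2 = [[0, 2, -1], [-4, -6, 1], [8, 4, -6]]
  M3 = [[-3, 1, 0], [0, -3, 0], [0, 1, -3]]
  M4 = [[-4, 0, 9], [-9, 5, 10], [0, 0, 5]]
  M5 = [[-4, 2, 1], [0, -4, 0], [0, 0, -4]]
Characteristic polynomials: χ_{M1} = (x + 4)^3, χ_{M2} = (x + 4)^3, χ_{M3} = (x + 3)^3, χ_{M4} = (x - 5)^2(x + 4), χ_{M5} = (x + 4)^3.

{M1, M2, M5}: invariant factors x + 4, (x + 4)^2.

{M3}: invariant factors x + 3, (x + 3)^2.

{M4}: invariant factors (x - 5)^2(x + 4).

Matrices are similar if and only if their invariant-factor lists agree; the partition into similarity classes is {M1, M2, M5}, {M3}, {M4}.

3 classes: {M1, M2, M5}, {M3}, {M4}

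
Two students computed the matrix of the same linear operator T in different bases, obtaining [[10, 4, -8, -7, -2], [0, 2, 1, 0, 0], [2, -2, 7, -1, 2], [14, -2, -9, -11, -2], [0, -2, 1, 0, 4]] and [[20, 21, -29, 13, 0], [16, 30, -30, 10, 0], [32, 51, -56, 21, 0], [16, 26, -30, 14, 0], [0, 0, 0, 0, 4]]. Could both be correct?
Yes.

Two matrices over a field are similar if and only if they have the same invariant factors.

Both A and B have characteristic polynomial (x - 4)^4(x + 4) and minimal polynomial (x - 4)^3(x + 4). Computing further, both have invariant factors x - 4, (x - 4)^3(x + 4). Hence A and B are similar.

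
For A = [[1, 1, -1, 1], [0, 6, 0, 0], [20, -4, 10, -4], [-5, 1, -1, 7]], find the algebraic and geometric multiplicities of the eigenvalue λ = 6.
The characteristic polynomial is (x - 6)^4, so the factor x - 6 appears with exponent 4: the algebraic multiplicity is 4.

rank(A - 6I) = 1, so the eigenspace has dimension 4 - 1 = 3: the geometric multiplicity is 3.

Since 3 < 4, A is not diagonalizable.

algebraic multiplicity 4, geometric multiplicity 3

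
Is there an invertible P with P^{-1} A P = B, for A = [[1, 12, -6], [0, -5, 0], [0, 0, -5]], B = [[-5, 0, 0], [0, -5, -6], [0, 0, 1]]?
Two matrices over a field are similar if and only if they have the same invariant factors.

Both A and B have characteristic polynomial (x - 1)(x + 5)^2 and minimal polynomial (x - 1)(x + 5). Computing further, both have invariant factors x + 5, (x - 1)(x + 5). Hence A and B are similar.

Yes.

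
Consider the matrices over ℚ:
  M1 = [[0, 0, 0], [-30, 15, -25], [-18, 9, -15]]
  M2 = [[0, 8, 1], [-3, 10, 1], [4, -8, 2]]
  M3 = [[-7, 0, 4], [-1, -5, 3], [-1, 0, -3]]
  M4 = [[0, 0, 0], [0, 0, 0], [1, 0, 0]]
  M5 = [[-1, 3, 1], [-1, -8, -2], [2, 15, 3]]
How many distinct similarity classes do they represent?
4 classes: {M1, M4}, {M2}, {M3}, {M5}

Characteristic polynomials: χ_{M1} = x^3, χ_{M2} = (x - 4)^3, χ_{M3} = (x + 5)^3, χ_{M4} = x^3, χ_{M5} = (x + 2)^3.

{M1, M4}: invariant factors x, x^2.

{M2}: invariant factors (x - 4)^3.

{M3}: invariant factors (x + 5)^3.

{M5}: invariant factors (x + 2)^3.

Matrices are similar if and only if their invariant-factor lists agree; the partition into similarity classes is {M1, M4}, {M2}, {M3}, {M5}.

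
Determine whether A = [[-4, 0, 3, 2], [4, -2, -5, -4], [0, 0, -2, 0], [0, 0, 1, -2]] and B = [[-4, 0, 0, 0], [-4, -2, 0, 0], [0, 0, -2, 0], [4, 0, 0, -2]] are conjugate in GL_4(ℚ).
No.

Both have characteristic polynomial (x + 2)^3(x + 4), but the minimal polynomial of A is (x + 2)^2(x + 4) while the minimal polynomial of B is (x + 2)(x + 4). The minimal polynomial is a similarity invariant, so A and B are not similar.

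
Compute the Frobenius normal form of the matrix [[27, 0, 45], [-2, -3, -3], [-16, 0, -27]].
The invariant factors of A (the non-unit diagonal entries of the Smith normal form of xI - A over ℚ[x]) are x + 3, (x - 3)(x + 3), each dividing the next. The characteristic polynomial is their product, (x - 3)(x + 3)^2.

The rational canonical form is the block-diagonal matrix of companion matrices C(f_i):
R = [[-3, 0, 0], [0, 0, 9], [0, 1, 0]].

R = [[-3, 0, 0], [0, 0, 9], [0, 1, 0]]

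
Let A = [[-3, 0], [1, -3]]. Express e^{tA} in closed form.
e^{tA} = [[e^{-3*t}, 0], [t*e^{-3*t}, e^{-3*t}]]

A has Jordan form J = [[-3, 1], [0, -3]] with A = PJP^{-1}, so e^{tA} = P e^{tJ} P^{-1}.

For a Jordan block J_k(λ), e^{tJ_k(λ)} = e^{λt} · (I + tN + t^2 N^2/2! + ... + t^{k-1} N^{k-1}/(k-1)!) where N is the nilpotent superdiagonal part.

Assembling the blocks and conjugating back gives the entries of e^{tA} as shown above.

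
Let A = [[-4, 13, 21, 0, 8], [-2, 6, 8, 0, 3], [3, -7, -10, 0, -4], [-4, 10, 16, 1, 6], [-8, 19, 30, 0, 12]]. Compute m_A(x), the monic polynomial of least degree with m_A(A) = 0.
The characteristic polynomial factors as (x - 1)^5. The minimal polynomial is ∏(x - λ)^{k_λ} where k_λ is the size of the largest Jordan block at λ.

For λ = 1: rank(A - I) = 2, and the largest Jordan block has size 3 (the smallest k with rank((A - I)^k) = rank((A - I)^(k+1))).

So m_A(x) = (x - 1)^3.

m_A(x) = (x - 1)^3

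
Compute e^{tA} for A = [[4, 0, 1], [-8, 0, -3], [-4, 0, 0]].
e^{tA} = [[(2*t + 1)*e^{2*t}, 0, t*e^{2*t}], [-2*t*e^{2*t} - 3*e^{2*t} + 3, 1, -t*e^{2*t} - e^{2*t} + 1], [-4*t*e^{2*t}, 0, (1 - 2*t)*e^{2*t}]]

A has Jordan form J = [[0, 0, 0], [0, 2, 1], [0, 0, 2]] with A = PJP^{-1}, so e^{tA} = P e^{tJ} P^{-1}.

For a Jordan block J_k(λ), e^{tJ_k(λ)} = e^{λt} · (I + tN + t^2 N^2/2! + ... + t^{k-1} N^{k-1}/(k-1)!) where N is the nilpotent superdiagonal part.

Assembling the blocks and conjugating back gives the entries of e^{tA} as shown above.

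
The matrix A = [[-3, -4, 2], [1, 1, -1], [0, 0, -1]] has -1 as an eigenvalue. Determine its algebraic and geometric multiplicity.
algebraic multiplicity 3, geometric multiplicity 2

The characteristic polynomial is (x + 1)^3, so the factor x + 1 appears with exponent 3: the algebraic multiplicity is 3.

rank(A + I) = 1, so the eigenspace has dimension 3 - 1 = 2: the geometric multiplicity is 2.

Since 2 < 3, A is not diagonalizable.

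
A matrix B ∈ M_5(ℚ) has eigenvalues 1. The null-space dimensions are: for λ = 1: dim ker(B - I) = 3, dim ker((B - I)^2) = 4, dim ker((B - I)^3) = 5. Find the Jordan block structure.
Jordan blocks: (1, 3), (1, 1), (1, 1)

λ = 1: successive nullity increments [3, 1, 1] count blocks of size ≥ k; block sizes are [3, 1, 1].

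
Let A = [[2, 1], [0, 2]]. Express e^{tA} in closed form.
A has Jordan form J = [[2, 1], [0, 2]] with A = PJP^{-1}, so e^{tA} = P e^{tJ} P^{-1}.

For a Jordan block J_k(λ), e^{tJ_k(λ)} = e^{λt} · (I + tN + t^2 N^2/2! + ... + t^{k-1} N^{k-1}/(k-1)!) where N is the nilpotent superdiagonal part.

Assembling the blocks and conjugating back gives the entries of e^{tA} as shown above.

e^{tA} = [[e^{2*t}, t*e^{2*t}], [0, e^{2*t}]]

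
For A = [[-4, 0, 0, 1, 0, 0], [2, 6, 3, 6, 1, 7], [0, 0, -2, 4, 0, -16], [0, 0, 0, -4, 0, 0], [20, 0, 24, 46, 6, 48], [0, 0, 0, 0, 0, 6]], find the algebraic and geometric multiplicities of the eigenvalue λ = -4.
algebraic multiplicity 2, geometric multiplicity 1

The characteristic polynomial is (x - 6)^3(x + 2)(x + 4)^2, so the factor x + 4 appears with exponent 2: the algebraic multiplicity is 2.

rank(A + 4I) = 5, so the eigenspace has dimension 6 - 5 = 1: the geometric multiplicity is 1.

Since 1 < 2, A is not diagonalizable.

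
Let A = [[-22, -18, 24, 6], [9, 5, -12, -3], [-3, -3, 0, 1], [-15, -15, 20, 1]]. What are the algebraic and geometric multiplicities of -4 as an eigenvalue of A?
The characteristic polynomial is (x + 4)^4, so the factor x + 4 appears with exponent 4: the algebraic multiplicity is 4.

rank(A + 4I) = 1, so the eigenspace has dimension 4 - 1 = 3: the geometric multiplicity is 3.

Since 3 < 4, A is not diagonalizable.

algebraic multiplicity 4, geometric multiplicity 3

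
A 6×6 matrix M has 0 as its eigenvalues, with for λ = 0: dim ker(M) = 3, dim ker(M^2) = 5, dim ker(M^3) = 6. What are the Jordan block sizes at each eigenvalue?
Jordan blocks: (0, 3), (0, 2), (0, 1)

λ = 0: successive nullity increments [3, 2, 1] count blocks of size ≥ k; block sizes are [3, 2, 1].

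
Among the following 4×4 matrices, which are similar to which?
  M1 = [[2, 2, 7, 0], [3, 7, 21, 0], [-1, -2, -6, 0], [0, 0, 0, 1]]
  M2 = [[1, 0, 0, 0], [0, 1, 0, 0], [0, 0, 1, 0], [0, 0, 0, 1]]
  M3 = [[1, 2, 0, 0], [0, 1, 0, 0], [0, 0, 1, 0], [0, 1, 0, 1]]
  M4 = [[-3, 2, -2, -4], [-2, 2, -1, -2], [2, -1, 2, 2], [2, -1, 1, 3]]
2 classes: {M1, M3, M4}, {M2}

Characteristic polynomials: χ_{M1} = (x - 1)^4, χ_{M2} = (x - 1)^4, χ_{M3} = (x - 1)^4, χ_{M4} = (x - 1)^4.

{M1, M3, M4}: invariant factors x - 1, x - 1, (x - 1)^2.

{M2}: invariant factors x - 1, x - 1, x - 1, x - 1.

Matrices are similar if and only if their invariant-factor lists agree; the partition into similarity classes is {M1, M3, M4}, {M2}.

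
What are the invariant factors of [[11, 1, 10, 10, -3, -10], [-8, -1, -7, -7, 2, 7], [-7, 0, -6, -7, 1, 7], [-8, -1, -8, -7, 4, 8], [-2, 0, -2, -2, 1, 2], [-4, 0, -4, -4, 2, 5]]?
The Jordan structure of A has elementary divisors x^3, (x - 1)^2, (x - 1). Arranging the block sizes at each eigenvalue in decreasing order and taking row products gives the invariant factors.

Invariant factors (smallest first, each dividing the next): x - 1, x^3(x - 1)^2.

Check: the last factor x^3(x - 1)^2 is the minimal polynomial, and the product x^3(x - 1)^3 is the characteristic polynomial.

x - 1, x^3(x - 1)^2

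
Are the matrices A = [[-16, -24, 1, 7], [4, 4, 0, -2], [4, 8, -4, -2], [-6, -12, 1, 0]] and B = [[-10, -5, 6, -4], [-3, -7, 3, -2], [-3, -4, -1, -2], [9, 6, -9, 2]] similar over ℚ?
Yes.

Two matrices over a field are similar if and only if they have the same invariant factors.

Both A and B have characteristic polynomial (x + 4)^4 and minimal polynomial (x + 4)^3. Computing further, both have invariant factors x + 4, (x + 4)^3. Hence A and B are similar.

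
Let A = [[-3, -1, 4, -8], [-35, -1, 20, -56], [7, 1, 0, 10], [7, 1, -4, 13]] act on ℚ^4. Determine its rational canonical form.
R = [[4, 0, 0, 0], [0, 0, 0, -16], [0, 1, 0, 0], [0, 0, 1, 5]]

The invariant factors of A (the non-unit diagonal entries of the Smith normal form of xI - A over ℚ[x]) are x - 4, (x - 4)(x^2 - x - 4), each dividing the next. The characteristic polynomial is their product, (x - 4)^2(x^2 - x - 4).

The rational canonical form is the block-diagonal matrix of companion matrices C(f_i):
R = [[4, 0, 0, 0], [0, 0, 0, -16], [0, 1, 0, 0], [0, 0, 1, 5]].

Note the characteristic polynomial does not split into linear factors over ℚ, so A has no Jordan form over ℚ; the rational canonical form exists over any field.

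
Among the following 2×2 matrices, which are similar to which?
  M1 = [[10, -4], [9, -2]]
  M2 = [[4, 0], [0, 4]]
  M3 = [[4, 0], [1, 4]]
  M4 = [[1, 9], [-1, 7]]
2 classes: {M1, M3, M4}, {M2}

Characteristic polynomials: χ_{M1} = (x - 4)^2, χ_{M2} = (x - 4)^2, χ_{M3} = (x - 4)^2, χ_{M4} = (x - 4)^2.

{M1, M3, M4}: invariant factors (x - 4)^2.

{M2}: invariant factors x - 4, x - 4.

Matrices are similar if and only if their invariant-factor lists agree; the partition into similarity classes is {M1, M3, M4}, {M2}.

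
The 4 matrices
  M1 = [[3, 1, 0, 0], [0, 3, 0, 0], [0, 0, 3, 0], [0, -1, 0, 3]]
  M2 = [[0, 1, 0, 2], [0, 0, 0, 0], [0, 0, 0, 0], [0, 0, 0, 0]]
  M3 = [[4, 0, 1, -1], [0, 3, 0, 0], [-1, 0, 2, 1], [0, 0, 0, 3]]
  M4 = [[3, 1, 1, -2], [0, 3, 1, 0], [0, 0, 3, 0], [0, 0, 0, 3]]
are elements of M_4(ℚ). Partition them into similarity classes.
3 classes: {M1, M3}, {M2}, {M4}

Characteristic polynomials: χ_{M1} = (x - 3)^4, χ_{M2} = x^4, χ_{M3} = (x - 3)^4, χ_{M4} = (x - 3)^4.

{M1, M3}: invariant factors x - 3, x - 3, (x - 3)^2.

{M2}: invariant factors x, x, x^2.

{M4}: invariant factors x - 3, (x - 3)^3.

Matrices are similar if and only if their invariant-factor lists agree; the partition into similarity classes is {M1, M3}, {M2}, {M4}.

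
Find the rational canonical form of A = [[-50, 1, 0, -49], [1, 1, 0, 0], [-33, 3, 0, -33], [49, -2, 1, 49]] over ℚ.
R = [[0, 0, 0, -81], [1, 0, 0, 0], [0, 1, 0, 18], [0, 0, 1, 0]]

The invariant factors of A (the non-unit diagonal entries of the Smith normal form of xI - A over ℚ[x]) are (x - 3)^2(x + 3)^2, each dividing the next. The characteristic polynomial is their product, (x - 3)^2(x + 3)^2.

The rational canonical form is the block-diagonal matrix of companion matrices C(f_i):
R = [[0, 0, 0, -81], [1, 0, 0, 0], [0, 1, 0, 18], [0, 0, 1, 0]].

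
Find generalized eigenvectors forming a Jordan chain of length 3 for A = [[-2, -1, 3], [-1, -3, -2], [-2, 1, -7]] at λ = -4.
v_1 = [[-1, 2, 2]]^T, v_2 = [[2, -1, -2]]^T, v_3 = [[-1, 1, 1]]^T

We seek v_1 ∈ ker((A + 4I)^3) \ ker((A + 4I)^2), then set v_{i+1} = (A + 4I) v_i.

One such chain is v_1 = [[-1, 2, 2]]^T, v_2 = [[2, -1, -2]]^T, v_3 = [[-1, 1, 1]]^T. Check: (A + 4I) v_3 = [[0, 0, 0]]^T = 0.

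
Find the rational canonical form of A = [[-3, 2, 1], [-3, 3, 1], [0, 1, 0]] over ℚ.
The invariant factors of A (the non-unit diagonal entries of the Smith normal form of xI - A over ℚ[x]) are x(x - 2)(x + 2), each dividing the next. The characteristic polynomial is their product, x(x - 2)(x + 2).

The rational canonical form is the block-diagonal matrix of companion matrices C(f_i):
R = [[0, 0, 0], [1, 0, 4], [0, 1, 0]].

R = [[0, 0, 0], [1, 0, 4], [0, 1, 0]]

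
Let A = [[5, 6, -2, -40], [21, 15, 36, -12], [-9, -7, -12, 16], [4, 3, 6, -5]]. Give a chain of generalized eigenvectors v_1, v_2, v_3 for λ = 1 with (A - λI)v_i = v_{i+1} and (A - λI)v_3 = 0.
v_1 = [[1, 0, 0, 0]]^T, v_2 = [[4, 21, -9, 4]]^T, v_3 = [[0, 6, -2, 1]]^T

We seek v_1 ∈ ker((A - I)^3) \ ker((A - I)^2), then set v_{i+1} = (A - I) v_i.

One such chain is v_1 = [[1, 0, 0, 0]]^T, v_2 = [[4, 21, -9, 4]]^T, v_3 = [[0, 6, -2, 1]]^T. Check: (A - I) v_3 = [[0, 0, 0, 0]]^T = 0.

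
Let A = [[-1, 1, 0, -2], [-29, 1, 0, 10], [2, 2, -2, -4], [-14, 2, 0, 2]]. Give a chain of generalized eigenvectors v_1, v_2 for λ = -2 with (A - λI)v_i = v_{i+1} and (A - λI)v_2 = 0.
v_1 = [[0, 1, -1, 0]]^T, v_2 = [[1, 3, 2, 2]]^T

We seek v_1 ∈ ker((A + 2I)^2) \ ker(A + 2I), then set v_{i+1} = (A + 2I) v_i.

One such chain is v_1 = [[0, 1, -1, 0]]^T, v_2 = [[1, 3, 2, 2]]^T. Check: (A + 2I) v_2 = [[0, 0, 0, 0]]^T = 0.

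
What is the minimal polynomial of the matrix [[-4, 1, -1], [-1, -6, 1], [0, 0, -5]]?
m_A(x) = (x + 5)^2

The characteristic polynomial factors as (x + 5)^3. The minimal polynomial is ∏(x - λ)^{k_λ} where k_λ is the size of the largest Jordan block at λ.

For λ = -5: rank(A + 5I) = 1, and the largest Jordan block has size 2 (the smallest k with rank((A + 5I)^k) = rank((A + 5I)^(k+1))).

So m_A(x) = (x + 5)^2.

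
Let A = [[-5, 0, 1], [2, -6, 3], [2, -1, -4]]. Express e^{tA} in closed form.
e^{tA} = [[(t^2 + 1)*e^{-5*t}, -t^2*e^{-5*t}/2, t*(t + 2)*e^{-5*t}/2], [2*t*(t + 1)*e^{-5*t}, (-t^2 - t + 1)*e^{-5*t}, t*(t + 3)*e^{-5*t}], [2*t*e^{-5*t}, -t*e^{-5*t}, (t + 1)*e^{-5*t}]]

A has Jordan form J = [[-5, 1, 0], [0, -5, 1], [0, 0, -5]] with A = PJP^{-1}, so e^{tA} = P e^{tJ} P^{-1}.

For a Jordan block J_k(λ), e^{tJ_k(λ)} = e^{λt} · (I + tN + t^2 N^2/2! + ... + t^{k-1} N^{k-1}/(k-1)!) where N is the nilpotent superdiagonal part.

Assembling the blocks and conjugating back gives the entries of e^{tA} as shown above.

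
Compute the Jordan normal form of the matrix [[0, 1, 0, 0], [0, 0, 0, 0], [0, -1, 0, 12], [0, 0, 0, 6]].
J = [[0, 1, 0, 0], [0, 0, 0, 0], [0, 0, 0, 0], [0, 0, 0, 6]]

The characteristic polynomial is det(xI - A) = x^3(x - 6), so the eigenvalues are 0 (algebraic multiplicity 3), 6 (algebraic multiplicity 1).

For λ = 0: rank(A) = 2, rank(A^2) = 1. The eigenspace has dimension 4 - 2 = 2, so there are 2 Jordan blocks; the rank sequence gives block sizes [2, 1].

For λ = 6: algebraic multiplicity 1 gives one 1×1 block.

Assembling the blocks gives the Jordan form J above.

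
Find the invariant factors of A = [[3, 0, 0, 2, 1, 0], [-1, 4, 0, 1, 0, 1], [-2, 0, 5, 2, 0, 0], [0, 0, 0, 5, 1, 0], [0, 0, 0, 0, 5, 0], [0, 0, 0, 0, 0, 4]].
The Jordan structure of A has elementary divisors (x - 3), (x - 4)^2, (x - 5)^2, (x - 5). Arranging the block sizes at each eigenvalue in decreasing order and taking row products gives the invariant factors.

Invariant factors (smallest first, each dividing the next): x - 5, (x - 5)^2(x - 4)^2(x - 3).

Check: the last factor (x - 5)^2(x - 4)^2(x - 3) is the minimal polynomial, and the product (x - 5)^3(x - 4)^2(x - 3) is the characteristic polynomial.

x - 5, (x - 5)^2(x - 4)^2(x - 3)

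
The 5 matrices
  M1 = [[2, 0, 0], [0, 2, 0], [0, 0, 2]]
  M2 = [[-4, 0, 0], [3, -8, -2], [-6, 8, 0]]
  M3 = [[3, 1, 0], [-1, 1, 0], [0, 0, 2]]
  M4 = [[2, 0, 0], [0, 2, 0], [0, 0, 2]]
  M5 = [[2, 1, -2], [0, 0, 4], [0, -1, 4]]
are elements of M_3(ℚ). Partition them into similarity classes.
3 classes: {M1, M4}, {M2}, {M3, M5}

Characteristic polynomials: χ_{M1} = (x - 2)^3, χ_{M2} = (x + 4)^3, χ_{M3} = (x - 2)^3, χ_{M4} = (x - 2)^3, χ_{M5} = (x - 2)^3.

{M1, M4}: invariant factors x - 2, x - 2, x - 2.

{M2}: invariant factors x + 4, (x + 4)^2.

{M3, M5}: invariant factors x - 2, (x - 2)^2.

Matrices are similar if and only if their invariant-factor lists agree; the partition into similarity classes is {M1, M4}, {M2}, {M3, M5}.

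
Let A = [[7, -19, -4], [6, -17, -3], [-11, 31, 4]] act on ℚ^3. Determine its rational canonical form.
The invariant factors of A (the non-unit diagonal entries of the Smith normal form of xI - A over ℚ[x]) are (x + 2)(x^2 + 4x - 4), each dividing the next. The characteristic polynomial is their product, (x + 2)(x^2 + 4x - 4).

The rational canonical form is the block-diagonal matrix of companion matrices C(f_i):
R = [[0, 0, 8], [1, 0, -4], [0, 1, -6]].

Note the characteristic polynomial does not split into linear factors over ℚ, so A has no Jordan form over ℚ; the rational canonical form exists over any field.

R = [[0, 0, 8], [1, 0, -4], [0, 1, -6]]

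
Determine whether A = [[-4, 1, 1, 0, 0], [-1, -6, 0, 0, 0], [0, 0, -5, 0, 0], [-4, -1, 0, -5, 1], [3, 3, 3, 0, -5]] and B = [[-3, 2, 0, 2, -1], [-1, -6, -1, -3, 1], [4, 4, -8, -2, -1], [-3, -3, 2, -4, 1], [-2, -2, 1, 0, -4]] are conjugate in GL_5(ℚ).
Yes.

Two matrices over a field are similar if and only if they have the same invariant factors.

Both A and B have characteristic polynomial (x + 5)^5 and minimal polynomial (x + 5)^3. Computing further, both have invariant factors (x + 5)^2, (x + 5)^3. Hence A and B are similar.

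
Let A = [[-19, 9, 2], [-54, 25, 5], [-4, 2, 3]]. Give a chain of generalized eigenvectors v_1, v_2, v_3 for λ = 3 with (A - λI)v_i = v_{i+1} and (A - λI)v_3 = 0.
v_1 = [[0, 0, 1]]^T, v_2 = [[2, 5, 0]]^T, v_3 = [[1, 2, 2]]^T

We seek v_1 ∈ ker((A - 3I)^3) \ ker((A - 3I)^2), then set v_{i+1} = (A - 3I) v_i.

One such chain is v_1 = [[0, 0, 1]]^T, v_2 = [[2, 5, 0]]^T, v_3 = [[1, 2, 2]]^T. Check: (A - 3I) v_3 = [[0, 0, 0]]^T = 0.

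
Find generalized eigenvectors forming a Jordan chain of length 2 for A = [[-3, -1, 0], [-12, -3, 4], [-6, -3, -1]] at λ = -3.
We seek v_1 ∈ ker((A + 3I)^2) \ ker(A + 3I), then set v_{i+1} = (A + 3I) v_i.

One such chain is v_1 = [[0, 1, 0]]^T, v_2 = [[-1, 0, -3]]^T. Check: (A + 3I) v_2 = [[0, 0, 0]]^T = 0.

v_1 = [[0, 1, 0]]^T, v_2 = [[-1, 0, -3]]^T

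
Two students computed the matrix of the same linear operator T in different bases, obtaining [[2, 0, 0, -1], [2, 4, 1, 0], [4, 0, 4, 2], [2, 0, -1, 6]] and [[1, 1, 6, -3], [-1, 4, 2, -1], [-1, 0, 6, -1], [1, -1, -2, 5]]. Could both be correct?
Two matrices over a field are similar if and only if they have the same invariant factors.

Both A and B have characteristic polynomial (x - 4)^4 and minimal polynomial (x - 4)^3. Computing further, both have invariant factors x - 4, (x - 4)^3. Hence A and B are similar.

Yes.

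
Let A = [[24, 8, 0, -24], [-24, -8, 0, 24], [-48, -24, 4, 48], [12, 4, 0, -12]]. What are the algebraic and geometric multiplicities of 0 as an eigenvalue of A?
algebraic multiplicity 2, geometric multiplicity 2

The characteristic polynomial is x^2(x - 4)^2, so the factor x appears with exponent 2: the algebraic multiplicity is 2.

rank(A) = 2, so the eigenspace has dimension 4 - 2 = 2: the geometric multiplicity is 2.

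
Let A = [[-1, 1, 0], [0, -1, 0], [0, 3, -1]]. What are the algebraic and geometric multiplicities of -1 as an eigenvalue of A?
The characteristic polynomial is (x + 1)^3, so the factor x + 1 appears with exponent 3: the algebraic multiplicity is 3.

rank(A + I) = 1, so the eigenspace has dimension 3 - 1 = 2: the geometric multiplicity is 2.

Since 2 < 3, A is not diagonalizable.

algebraic multiplicity 3, geometric multiplicity 2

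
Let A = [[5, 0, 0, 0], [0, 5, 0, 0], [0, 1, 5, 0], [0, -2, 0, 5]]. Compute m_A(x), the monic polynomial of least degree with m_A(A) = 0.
m_A(x) = (x - 5)^2

The characteristic polynomial factors as (x - 5)^4. The minimal polynomial is ∏(x - λ)^{k_λ} where k_λ is the size of the largest Jordan block at λ.

For λ = 5: rank(A - 5I) = 1, and the largest Jordan block has size 2 (the smallest k with rank((A - 5I)^k) = rank((A - 5I)^(k+1))).

So m_A(x) = (x - 5)^2.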